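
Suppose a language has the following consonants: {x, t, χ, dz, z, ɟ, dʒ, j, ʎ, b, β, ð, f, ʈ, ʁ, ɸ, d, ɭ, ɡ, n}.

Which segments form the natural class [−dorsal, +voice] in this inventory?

The [−dorsal] segments are /t, dz, z, dʒ, b, β, ð, f, ʈ, ɸ, d, ɭ, n/.
Within that set, [+voice] leaves /dz, z, dʒ, b, β, ð, d, ɭ, n/.

dz, z, dʒ, b, β, ð, d, ɭ, n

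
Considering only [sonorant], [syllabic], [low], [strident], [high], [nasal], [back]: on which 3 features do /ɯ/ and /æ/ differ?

[high], [low], [back]

/ɯ/ is the high back unrounded vowel and /æ/ is the low front unrounded vowel. Both are [+sonorant], [+syllabic], [-strident], [-nasal]. /ɯ/ is [+high] while /æ/ is [-high]; /ɯ/ is [-low] while /æ/ is [+low]; /ɯ/ is [+back] while /æ/ is [-back], so the distinguishing features are [high], [low], [back].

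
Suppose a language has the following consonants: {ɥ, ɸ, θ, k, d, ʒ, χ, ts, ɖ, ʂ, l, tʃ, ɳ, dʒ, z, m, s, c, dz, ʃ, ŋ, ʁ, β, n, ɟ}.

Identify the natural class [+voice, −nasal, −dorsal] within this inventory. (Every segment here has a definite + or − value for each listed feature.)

The [+voice] segments are /ɥ, d, ʒ, ɖ, l, ɳ, dʒ, z, m, dz, ŋ, ʁ, β, n, ɟ/.
Intersecting with [−nasal] gives /ɥ, d, ʒ, ɖ, l, dʒ, z, dz, ʁ, β, ɟ/.
Among these, [−dorsal] leaves /d, ʒ, ɖ, l, dʒ, z, dz, β/.

d, ʒ, ɖ, l, dʒ, z, dz, β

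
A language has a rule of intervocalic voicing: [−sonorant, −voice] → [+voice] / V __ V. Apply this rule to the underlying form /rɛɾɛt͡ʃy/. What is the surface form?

The only segment in the rule's environment that also matches [−sonorant, −voice] is /t͡ʃ/. Applying [+voice] turns the voiceless postalveolar affricate into /d͡ʒ/ (voiced postalveolar affricate), giving [rɛɾɛd͡ʒy].

[rɛɾɛd͡ʒy]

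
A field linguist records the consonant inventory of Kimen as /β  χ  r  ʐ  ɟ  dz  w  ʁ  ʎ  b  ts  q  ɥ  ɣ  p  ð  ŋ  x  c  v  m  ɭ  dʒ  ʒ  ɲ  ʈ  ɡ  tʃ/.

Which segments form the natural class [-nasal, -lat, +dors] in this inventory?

Eliminate segments failing any feature: /β, r, ʐ, dz, b, ts, p, ð, v, dʒ, ʒ, ʈ, tʃ/ are [-dorsal]; /ʎ, ɭ/ are [+lateral]; /ŋ, m, ɲ/ are [+nasal]. The remaining /χ, ɟ, w, ʁ, q, ɥ, ɣ, x, c, ɡ/ satisfy [-nasal], [-lateral], [+dorsal].

χ, ɟ, w, ʁ, q, ɥ, ɣ, x, c, ɡ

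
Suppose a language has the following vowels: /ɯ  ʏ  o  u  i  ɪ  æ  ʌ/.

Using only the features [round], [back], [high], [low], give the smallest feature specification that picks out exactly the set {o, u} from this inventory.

/o, u/ are all [+back], [+round], and no other segment in the inventory matches both values. Dropping any one of them over-generates: [+round] alone would also admit /ʏ/; [+back] alone would also admit /ɯ, ʌ/. No other single listed feature picks out exactly this set either, so fewer than two features will not do.

[+back, +round]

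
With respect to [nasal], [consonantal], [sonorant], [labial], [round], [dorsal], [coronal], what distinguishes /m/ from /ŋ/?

/m/ (bilabial nasal) and /ŋ/ (velar nasal) agree on [+nasal], [+consonantal], [+sonorant], [-round], [-coronal]. They differ on [labial] (/m/ [+], /ŋ/ [-]), [dorsal] (/m/ [-], /ŋ/ [+]).

[labial], [dorsal]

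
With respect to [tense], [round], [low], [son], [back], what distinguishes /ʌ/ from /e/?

The two segments share [−round], [−low], [+sonorant]. The only features from the list on which they differ: /ʌ/ is [+back] while /e/ is [−back]; /ʌ/ is [−tense] while /e/ is [+tense].

[back], [tense]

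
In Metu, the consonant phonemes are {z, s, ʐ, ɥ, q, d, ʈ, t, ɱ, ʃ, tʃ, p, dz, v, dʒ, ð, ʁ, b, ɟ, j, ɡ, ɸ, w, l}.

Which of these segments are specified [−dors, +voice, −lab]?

The [−dorsal] segments are /z, s, ʐ, d, ʈ, t, ɱ, ʃ, tʃ, p, dz, v, dʒ, ð, b, ɸ, l/.
Among these, [+voice] gives /z, ʐ, d, ɱ, dz, v, dʒ, ð, b, l/.
Within that set, [−labial] leaves /z, ʐ, d, dz, dʒ, ð, l/.

z, ʐ, d, dz, dʒ, ð, l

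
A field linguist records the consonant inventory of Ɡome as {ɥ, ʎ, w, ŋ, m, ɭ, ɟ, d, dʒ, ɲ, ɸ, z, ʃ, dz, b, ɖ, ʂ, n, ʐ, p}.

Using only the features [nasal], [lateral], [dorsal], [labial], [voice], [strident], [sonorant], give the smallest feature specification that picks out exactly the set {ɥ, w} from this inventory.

[+labial, +dorsal]

Every target segment is [+labial], [+dorsal]; each remaining inventory member fails at least one of these. Each conjunct is needed — [+dorsal] alone would also admit /ʎ, ŋ, ɟ, ɲ/; [+labial] alone would also admit /m, ɸ, b, p/ — and no other single listed feature has exactly this extension, so two is the minimum.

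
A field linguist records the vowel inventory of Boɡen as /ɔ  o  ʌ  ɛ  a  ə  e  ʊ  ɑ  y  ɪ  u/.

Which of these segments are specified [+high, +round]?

ʊ, y, u

Checking each segment against [+high], [+round]: /ʊ/ (high back rounded lax vowel), /y/ (high front rounded tense vowel), /u/ (high back rounded tense vowel) satisfy every feature; every other segment in the inventory fails at least one.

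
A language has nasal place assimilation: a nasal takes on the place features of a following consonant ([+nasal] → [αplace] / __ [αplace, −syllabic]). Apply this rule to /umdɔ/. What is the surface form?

/m/ sits before the [+coronal] consonant /d/, so it takes on [+coronal] and surfaces as /n/. The rest of the form is unaffected: [undɔ].

[undɔ]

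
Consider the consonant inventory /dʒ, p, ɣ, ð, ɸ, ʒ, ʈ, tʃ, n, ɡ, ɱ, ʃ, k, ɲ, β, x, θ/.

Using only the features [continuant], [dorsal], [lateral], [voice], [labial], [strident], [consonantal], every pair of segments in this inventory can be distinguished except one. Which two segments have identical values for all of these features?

ɡ, ɲ

On the given features, /ɡ/ and /ɲ/ have an identical profile: [−continuant], [+dorsal], [−lateral], [+voice], [−labial], [−strident], [+consonantal]. No other two segments in the inventory coincide on all 7 features. (They do differ in [sonorant], [nasal] and [back], which are not among the given features.)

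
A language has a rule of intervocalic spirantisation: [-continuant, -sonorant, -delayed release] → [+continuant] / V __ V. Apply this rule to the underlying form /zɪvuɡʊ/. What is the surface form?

[zɪvuɣʊ]

/ɡ/ satisfies [-continuant, -sonorant, -delayed release] and sits in V __ V. The [+continuant] counterpart of the voiced velar stop is /ɣ/. Other segments in /zɪvuɡʊ/ either fail the structural description or are not in the environment, so the surface form is [zɪvuɣʊ].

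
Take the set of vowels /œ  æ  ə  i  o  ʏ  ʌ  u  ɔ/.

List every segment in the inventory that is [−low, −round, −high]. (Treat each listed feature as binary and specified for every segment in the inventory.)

ə, ʌ

Checking each segment against [−low], [−round], [−high]: /ə/ (mid central vowel (schwa)), /ʌ/ (mid back unrounded lax vowel) satisfy every feature; every other segment in the inventory fails at least one.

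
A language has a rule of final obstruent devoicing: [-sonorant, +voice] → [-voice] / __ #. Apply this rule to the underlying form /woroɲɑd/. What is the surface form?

The only segment in the rule's environment that also matches [-sonorant, +voice] is /d/. Applying [-voice] turns the voiced alveolar stop into /t/ (voiceless alveolar stop), giving [woroɲɑt].

[woroɲɑt]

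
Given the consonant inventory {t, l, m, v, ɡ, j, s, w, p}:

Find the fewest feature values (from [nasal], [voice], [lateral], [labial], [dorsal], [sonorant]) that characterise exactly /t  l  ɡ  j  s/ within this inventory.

[−labial]

Every target segment is [−labial] and no other inventory member is, so one feature is enough.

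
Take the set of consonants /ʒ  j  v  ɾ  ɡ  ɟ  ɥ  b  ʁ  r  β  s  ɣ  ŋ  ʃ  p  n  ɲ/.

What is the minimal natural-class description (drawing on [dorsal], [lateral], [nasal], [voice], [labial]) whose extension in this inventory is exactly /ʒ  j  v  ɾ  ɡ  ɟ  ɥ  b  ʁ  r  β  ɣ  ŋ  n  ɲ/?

The target set is precisely the extension of [+voice] in this inventory.

[+voice]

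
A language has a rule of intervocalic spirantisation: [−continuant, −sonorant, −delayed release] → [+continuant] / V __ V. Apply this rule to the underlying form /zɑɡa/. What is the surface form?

The only segment in the rule's environment that also matches [−continuant, −sonorant, −delayed release] is /ɡ/. Applying [+continuant] turns the voiced velar stop into /ɣ/ (voiced velar fricative), giving [zɑɣa].

[zɑɣa]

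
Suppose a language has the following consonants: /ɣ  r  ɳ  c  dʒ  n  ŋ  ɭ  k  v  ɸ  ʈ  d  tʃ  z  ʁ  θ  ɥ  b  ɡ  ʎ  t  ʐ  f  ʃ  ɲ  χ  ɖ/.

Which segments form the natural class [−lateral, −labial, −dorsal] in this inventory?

r, ɳ, dʒ, n, ʈ, d, tʃ, z, θ, t, ʐ, ʃ, ɖ

Eliminate segments failing any feature: /ɣ, c, ŋ, k, ʁ, ɡ, ɲ, χ/ are [+dorsal]; /ɭ, ʎ/ are [+lateral]; /v, ɸ, ɥ, b, f/ are [+labial]. The remaining /r, ɳ, dʒ, n, ʈ, d, tʃ, z, θ, t, ʐ, ʃ, ɖ/ satisfy [−lateral], [−labial], [−dorsal].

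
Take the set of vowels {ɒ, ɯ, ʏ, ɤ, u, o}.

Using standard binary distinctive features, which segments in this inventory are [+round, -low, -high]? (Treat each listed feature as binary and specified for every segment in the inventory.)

The [+round] segments are /ɒ, ʏ, u, o/.
Within that set, [-low] gives /ʏ, u, o/.
Among these, [-high] leaves /o/.

o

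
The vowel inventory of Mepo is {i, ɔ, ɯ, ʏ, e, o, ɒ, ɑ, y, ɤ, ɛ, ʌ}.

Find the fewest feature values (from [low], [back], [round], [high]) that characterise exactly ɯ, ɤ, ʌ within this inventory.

/ɯ, ɤ, ʌ/ are all [−low], [+back], [−round], and no other segment in the inventory matches all three values. Dropping any one of them over-generates: [+back, −round] alone would also admit /ɑ/; [−low, −round] alone would also admit /i, e, ɛ/; [−low, +back] alone would also admit /ɔ, o/. No other combination of two listed features picks out exactly this set either, so fewer than three features will not do.

[−low, +back, −round]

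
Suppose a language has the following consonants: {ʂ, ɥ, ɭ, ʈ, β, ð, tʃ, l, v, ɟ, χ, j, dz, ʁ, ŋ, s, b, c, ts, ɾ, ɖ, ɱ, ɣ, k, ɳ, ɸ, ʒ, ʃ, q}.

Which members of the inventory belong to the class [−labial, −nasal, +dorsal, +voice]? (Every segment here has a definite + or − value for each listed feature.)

ɟ, j, ʁ, ɣ

First, the [−labial] segments are /ʂ, ɭ, ʈ, ð, tʃ, l, ɟ, χ, j, dz, ʁ, ŋ, s, c, ts, ɾ, ɖ, ɣ, k, ɳ, ʒ, ʃ, q/.
Among these, [−nasal] gives /ʂ, ɭ, ʈ, ð, tʃ, l, ɟ, χ, j, dz, ʁ, s, c, ts, ɾ, ɖ, ɣ, k, ʒ, ʃ, q/.
Within that set, [+dorsal] gives /ɟ, χ, j, ʁ, c, ɣ, k, q/.
Then [+voice] leaves /ɟ, j, ʁ, ɣ/.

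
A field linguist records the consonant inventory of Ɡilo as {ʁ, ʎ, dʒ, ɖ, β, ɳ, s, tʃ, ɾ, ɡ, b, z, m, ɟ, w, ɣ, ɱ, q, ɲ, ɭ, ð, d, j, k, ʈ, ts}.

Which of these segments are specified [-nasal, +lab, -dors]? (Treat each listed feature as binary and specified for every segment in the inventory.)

β, b

Eliminate segments failing any feature: /ʁ, ʎ, dʒ, ɖ, s, tʃ, ɾ, ɡ, z, ɟ, ɣ, q, ɭ, ð, d, j, k, ʈ, ts/ are [-labial]; /ɳ, m, ɱ, ɲ/ are [+nasal]; /w/ is [+dorsal]. The remaining /β, b/ satisfy [-nasal], [+labial], [-dorsal].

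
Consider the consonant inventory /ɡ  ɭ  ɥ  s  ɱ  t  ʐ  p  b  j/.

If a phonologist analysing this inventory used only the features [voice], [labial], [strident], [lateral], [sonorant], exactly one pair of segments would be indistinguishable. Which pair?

On the given features, /ɱ/ and /ɥ/ have an identical profile: [+voice], [+labial], [−strident], [−lateral], [+sonorant]. No other two segments in the inventory coincide on all 5 features. (They do differ in [nasal], [continuant], [round] and [dorsal], which are not among the given features.)

ɱ, ɥ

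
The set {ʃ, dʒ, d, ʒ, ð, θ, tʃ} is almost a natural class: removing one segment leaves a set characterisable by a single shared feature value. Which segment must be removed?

[distributed] groups all but one: /θ, dʒ, ʒ, ʃ, ð, tʃ/ share [+distributed] while /d/ (voiced alveolar stop) alone is [−distributed]. Removing any other segment would not leave a single-feature class that excludes it.

d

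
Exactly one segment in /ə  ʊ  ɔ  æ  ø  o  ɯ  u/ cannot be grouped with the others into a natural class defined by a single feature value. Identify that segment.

The remaining segments after removing /æ/ share [-low]; /æ/ (low front unrounded vowel) is [+low]. For every other candidate removal, the leftover set fails to share any single feature value that the removed segment lacks.

æ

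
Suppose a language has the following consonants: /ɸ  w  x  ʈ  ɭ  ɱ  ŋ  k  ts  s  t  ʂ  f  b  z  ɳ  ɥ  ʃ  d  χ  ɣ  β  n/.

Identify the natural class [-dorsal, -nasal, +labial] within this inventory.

Eliminate segments failing any feature: /w, x, ŋ, k, ɥ, χ, ɣ/ are [+dorsal]; /ʈ, ɭ, ts, s, t, ʂ, z, ʃ, d/ are [-labial]; /ɱ, ɳ, n/ are [+nasal]. The remaining /ɸ, f, b, β/ satisfy [-dorsal], [-nasal], [+labial].

ɸ, f, b, β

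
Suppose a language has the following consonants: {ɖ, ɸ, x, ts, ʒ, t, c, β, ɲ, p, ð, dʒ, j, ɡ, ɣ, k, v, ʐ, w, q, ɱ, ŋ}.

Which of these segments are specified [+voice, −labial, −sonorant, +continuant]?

ʒ, ð, ɣ, ʐ

Checking each segment against [+voice], [−labial], [−sonorant], [+continuant]: /ʒ/ (voiced postalveolar fricative), /ð/ (voiced dental fricative), /ɣ/ (voiced velar fricative), /ʐ/ (voiced retroflex fricative) satisfy every feature; every other segment in the inventory fails at least one.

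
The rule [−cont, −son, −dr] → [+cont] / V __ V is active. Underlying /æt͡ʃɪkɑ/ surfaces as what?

The only segment in the rule's environment that also matches [−cont, −son, −dr] is /k/. Applying [+continuant] turns the voiceless velar stop into /x/ (voiceless velar fricative), giving [æt͡ʃɪxɑ].

[æt͡ʃɪxɑ]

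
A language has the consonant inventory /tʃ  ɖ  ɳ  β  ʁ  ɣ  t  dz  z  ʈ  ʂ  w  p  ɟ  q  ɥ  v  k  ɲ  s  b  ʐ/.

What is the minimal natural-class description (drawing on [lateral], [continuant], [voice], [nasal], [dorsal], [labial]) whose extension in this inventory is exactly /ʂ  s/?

Every target segment is [−voice], [+continuant]; each remaining inventory member fails at least one of these. Each conjunct is needed — [+continuant] alone would also admit /β, ʁ, ɣ, z, …/; [−voice] alone would also admit /tʃ, t, ʈ, p, …/ — and no other single listed feature has exactly this extension, so two is the minimum.

[−voice, +continuant]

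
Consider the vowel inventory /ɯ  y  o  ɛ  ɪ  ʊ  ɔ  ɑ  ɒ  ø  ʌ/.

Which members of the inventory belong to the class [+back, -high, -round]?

ɑ, ʌ

Among the inventory, the [+back] segments are /ɯ, o, ʊ, ɔ, ɑ, ɒ, ʌ/.
Within that set, [-high] gives /o, ɔ, ɑ, ɒ, ʌ/.
Within that set, [-round] leaves /ɑ, ʌ/.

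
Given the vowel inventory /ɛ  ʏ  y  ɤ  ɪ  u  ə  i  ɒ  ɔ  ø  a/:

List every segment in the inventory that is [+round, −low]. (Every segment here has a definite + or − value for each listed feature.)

First, the [+round] segments are /ʏ, y, u, ɒ, ɔ, ø/.
Within that set, [−low] leaves /ʏ, y, u, ɔ, ø/.

ʏ, y, u, ɔ, ø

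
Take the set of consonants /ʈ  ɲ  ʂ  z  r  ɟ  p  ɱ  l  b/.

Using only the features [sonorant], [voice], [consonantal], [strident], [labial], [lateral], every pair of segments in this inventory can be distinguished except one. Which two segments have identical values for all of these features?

r, ɲ

On the given features, /r/ and /ɲ/ have an identical profile: [+sonorant], [+voice], [+consonantal], [−strident], [−labial], [−lateral]. No other two segments in the inventory coincide on all 6 features. (They do differ in [nasal], [continuant] and [dorsal], which are not among the given features.)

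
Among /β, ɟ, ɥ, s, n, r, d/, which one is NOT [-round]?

/ɥ/ is the labial-palatal glide, which is [+round]; the rest — /ɟ, d, r, β, s, n/ — are [-round].

ɥ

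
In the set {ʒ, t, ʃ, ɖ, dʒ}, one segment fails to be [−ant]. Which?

/ɖ, ʃ, ʒ, dʒ/ are all [−anterior]; /t/ (voiceless alveolar stop) is [+anterior].

t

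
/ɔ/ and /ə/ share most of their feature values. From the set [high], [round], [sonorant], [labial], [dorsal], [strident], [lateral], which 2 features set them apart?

/ɔ/ is the mid back rounded lax vowel and /ə/ is the mid central vowel (schwa). Both are [−high], [+sonorant], [+dorsal], [−strident], [−lateral]. /ɔ/ is [+labial] while /ə/ is [−labial]; /ɔ/ is [+round] while /ə/ is [−round], so the distinguishing features are [labial], [round].

[labial], [round]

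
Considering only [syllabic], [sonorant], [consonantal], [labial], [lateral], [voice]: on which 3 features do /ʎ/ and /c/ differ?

[sonorant], [voice], [lateral]

/ʎ/ is the palatal lateral approximant and /c/ is the voiceless palatal stop. Both are [-syllabic], [+consonantal], [-labial]. /ʎ/ is [+sonorant] while /c/ is [-sonorant]; /ʎ/ is [+voice] while /c/ is [-voice]; /ʎ/ is [+lateral] while /c/ is [-lateral], so the distinguishing features are [sonorant], [voice], [lateral].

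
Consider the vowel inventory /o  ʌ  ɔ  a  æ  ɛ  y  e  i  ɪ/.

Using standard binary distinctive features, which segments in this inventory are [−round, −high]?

The [−round] segments are /ʌ, a, æ, ɛ, e, i, ɪ/.
Of those, [−high] leaves /ʌ, a, æ, ɛ, e/.

ʌ, a, æ, ɛ, e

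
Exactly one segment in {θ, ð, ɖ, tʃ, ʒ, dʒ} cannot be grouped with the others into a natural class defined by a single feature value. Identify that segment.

ɖ

[distributed] groups all but one: /ʒ, tʃ, θ, dʒ, ð/ share [+distributed] while /ɖ/ (voiced retroflex stop) alone is [−distributed]. Removing any other segment would not leave a single-feature class that excludes it.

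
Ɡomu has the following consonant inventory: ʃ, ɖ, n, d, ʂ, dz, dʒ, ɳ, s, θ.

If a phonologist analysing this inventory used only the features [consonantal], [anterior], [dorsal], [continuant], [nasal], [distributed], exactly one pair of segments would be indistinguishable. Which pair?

dz, d

On the given features, /dz/ and /d/ have an identical profile: [+consonantal], [+anterior], [−dorsal], [−continuant], [−nasal], [−distributed]. No other two segments in the inventory coincide on all 6 features. (They do differ in [strident] and [delayed release], which are not among the given features.)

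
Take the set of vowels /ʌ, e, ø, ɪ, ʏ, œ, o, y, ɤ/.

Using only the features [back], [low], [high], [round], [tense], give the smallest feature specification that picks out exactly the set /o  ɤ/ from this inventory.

The class [+back], [+tense] has exactly /o, ɤ/ as its extension in this inventory. No smaller conjunction from the listed features achieves this: [+tense] alone would also admit /e, ø, y/; [+back] alone would also admit /ʌ/; and checking the remaining single features turns up none with this extension.

[+back, +tense]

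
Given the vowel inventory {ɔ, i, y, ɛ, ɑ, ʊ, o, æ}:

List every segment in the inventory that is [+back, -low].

ɔ, ʊ, o

Eliminate segments failing any feature: /i, y, ɛ, æ/ are [-back]; /ɑ/ is [+low]. The remaining /ɔ, ʊ, o/ satisfy [+back], [-low].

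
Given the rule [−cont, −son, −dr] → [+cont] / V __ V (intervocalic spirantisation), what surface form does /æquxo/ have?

/q/ satisfies [−cont, −son, −dr] and sits in V __ V. The [+continuant] counterpart of the voiceless uvular stop is /χ/. Other segments in /æquxo/ either fail the structural description or are not in the environment, so the surface form is [æχuxo].

[æχuxo]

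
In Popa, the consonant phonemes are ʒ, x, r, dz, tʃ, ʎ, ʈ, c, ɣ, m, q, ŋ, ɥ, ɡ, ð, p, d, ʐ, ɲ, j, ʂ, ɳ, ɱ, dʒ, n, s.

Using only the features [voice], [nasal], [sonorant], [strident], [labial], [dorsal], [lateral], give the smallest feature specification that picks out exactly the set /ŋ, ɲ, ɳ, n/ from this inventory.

The class [+nasal], [−labial] has exactly /ŋ, ɲ, ɳ, n/ as its extension in this inventory. No smaller conjunction from the listed features achieves this: [−labial] alone would also admit /ʒ, x, r, dz, …/; [+nasal] alone would also admit /m, ɱ/; and checking the remaining single features turns up none with this extension.

[+nasal, −labial]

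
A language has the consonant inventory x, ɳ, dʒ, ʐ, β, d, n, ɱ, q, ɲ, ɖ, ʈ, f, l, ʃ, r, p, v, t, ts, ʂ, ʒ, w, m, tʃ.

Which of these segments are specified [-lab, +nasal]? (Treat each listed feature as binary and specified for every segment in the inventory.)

Checking each segment against [-labial], [+nasal]: /ɳ/ (retroflex nasal), /n/ (alveolar nasal), /ɲ/ (palatal nasal) satisfy every feature; every other segment in the inventory fails at least one.

ɳ, n, ɲ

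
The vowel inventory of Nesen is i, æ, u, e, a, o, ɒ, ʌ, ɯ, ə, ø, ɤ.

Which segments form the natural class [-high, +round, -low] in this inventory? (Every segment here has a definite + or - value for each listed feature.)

Checking each segment against [-high], [+round], [-low]: /o/ (mid back rounded tense vowel), /ø/ (mid front rounded tense vowel) satisfy every feature; every other segment in the inventory fails at least one.

o, ø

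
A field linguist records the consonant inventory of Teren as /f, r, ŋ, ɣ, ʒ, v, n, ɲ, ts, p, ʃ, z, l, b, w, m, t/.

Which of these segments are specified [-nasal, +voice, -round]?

First, the [-nasal] segments are /f, r, ɣ, ʒ, v, ts, p, ʃ, z, l, b, w, t/.
Within that set, [+voice] gives /r, ɣ, ʒ, v, z, l, b, w/.
Among these, [-round] leaves /r, ɣ, ʒ, v, z, l, b/.

r, ɣ, ʒ, v, z, l, b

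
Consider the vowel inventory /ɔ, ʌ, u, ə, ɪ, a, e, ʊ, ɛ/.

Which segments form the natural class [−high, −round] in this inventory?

First, the [−high] segments are /ɔ, ʌ, ə, a, e, ɛ/.
Of those, [−round] leaves /ʌ, ə, a, e, ɛ/.

ʌ, ə, a, e, ɛ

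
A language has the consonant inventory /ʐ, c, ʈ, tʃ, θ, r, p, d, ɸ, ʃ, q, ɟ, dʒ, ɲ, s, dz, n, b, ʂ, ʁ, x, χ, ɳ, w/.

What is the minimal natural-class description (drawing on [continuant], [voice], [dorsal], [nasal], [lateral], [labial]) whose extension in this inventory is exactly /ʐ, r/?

[+voice, +continuant, −dorsal]

/ʐ, r/ are all [+voice], [+continuant], [−dorsal], and no other segment in the inventory matches all three values. Dropping any one of them over-generates: [+continuant, −dorsal] alone would also admit /θ, ɸ, ʃ, s, …/; [+voice, −dorsal] alone would also admit /d, dʒ, dz, n, …/; [+voice, +continuant] alone would also admit /ʁ, w/. No other combination of two listed features picks out exactly this set either, so fewer than three features will not do.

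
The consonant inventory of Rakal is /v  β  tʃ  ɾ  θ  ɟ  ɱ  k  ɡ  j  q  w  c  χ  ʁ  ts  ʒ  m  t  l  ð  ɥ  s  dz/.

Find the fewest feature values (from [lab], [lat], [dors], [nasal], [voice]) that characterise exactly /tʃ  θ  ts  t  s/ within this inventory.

[−voice, −dors]

/tʃ, θ, ts, t, s/ are all [−voice], [−dorsal], and no other segment in the inventory matches both values. Dropping any one of them over-generates: [−dorsal] alone would also admit /v, β, ɾ, ɱ, …/; [−voice] alone would also admit /k, q, c, χ/. No other single listed feature picks out exactly this set either, so fewer than two features will not do.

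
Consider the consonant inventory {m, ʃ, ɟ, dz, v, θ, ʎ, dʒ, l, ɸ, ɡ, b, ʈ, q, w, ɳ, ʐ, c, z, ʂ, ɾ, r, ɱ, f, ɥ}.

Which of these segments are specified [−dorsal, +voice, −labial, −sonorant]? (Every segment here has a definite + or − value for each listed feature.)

The [−dorsal] segments are /m, ʃ, dz, v, θ, dʒ, l, ɸ, b, ʈ, ɳ, ʐ, z, ʂ, ɾ, r, ɱ, f/.
Of those, [+voice] gives /m, dz, v, dʒ, l, b, ɳ, ʐ, z, ɾ, r, ɱ/.
Then [−labial] gives /dz, dʒ, l, ɳ, ʐ, z, ɾ, r/.
Within that set, [−sonorant] leaves /dz, dʒ, ʐ, z/.

dz, dʒ, ʐ, z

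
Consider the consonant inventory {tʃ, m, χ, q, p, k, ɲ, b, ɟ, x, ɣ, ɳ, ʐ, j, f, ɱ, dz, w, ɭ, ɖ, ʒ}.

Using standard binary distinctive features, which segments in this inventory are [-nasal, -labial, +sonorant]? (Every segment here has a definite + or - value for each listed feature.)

j, ɭ

Eliminate segments failing any feature: /tʃ, χ, q, k, ɟ, x, ɣ, ʐ, dz, ɖ, ʒ/ are [-sonorant]; /m, ɲ, ɳ, ɱ/ are [+nasal]; /p, b, f, w/ are [+labial]. The remaining /j, ɭ/ satisfy [-nasal], [-labial], [+sonorant].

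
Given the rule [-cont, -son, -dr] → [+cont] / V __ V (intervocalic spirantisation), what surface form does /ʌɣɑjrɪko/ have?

[ʌɣɑjrɪxo]

The only segment in the rule's environment that also matches [-cont, -son, -dr] is /k/. Applying [+continuant] turns the voiceless velar stop into /x/ (voiceless velar fricative), giving [ʌɣɑjrɪxo].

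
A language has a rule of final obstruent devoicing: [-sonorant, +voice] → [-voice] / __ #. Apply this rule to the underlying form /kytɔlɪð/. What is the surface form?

[kytɔlɪθ]

The only segment in the rule's environment that also matches [-sonorant, +voice] is /ð/. Applying [-voice] turns the voiced dental fricative into /θ/ (voiceless dental fricative), giving [kytɔlɪθ].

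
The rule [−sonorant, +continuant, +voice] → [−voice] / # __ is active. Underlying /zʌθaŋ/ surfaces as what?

The only segment in the rule's environment that also matches [−sonorant, +continuant, +voice] is /z/. Applying [−voice] turns the voiced alveolar fricative into /s/ (voiceless alveolar fricative), giving [sʌθaŋ].

[sʌθaŋ]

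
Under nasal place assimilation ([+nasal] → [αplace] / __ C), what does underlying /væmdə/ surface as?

In /væmdə/, the nasal /m/ precedes /d/, which is [+coronal]. The nasal assimilates in place, becoming the [+coronal] nasal /n/. The surface form is [vændə].

[vændə]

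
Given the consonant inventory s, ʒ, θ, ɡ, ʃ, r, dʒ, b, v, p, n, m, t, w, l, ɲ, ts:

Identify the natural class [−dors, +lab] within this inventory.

Eliminate segments failing any feature: /s, ʒ, θ, ʃ, r, dʒ, n, t, l, ts/ are [−labial]; /ɡ, w, ɲ/ are [+dorsal]. The remaining /b, v, p, m/ satisfy [−dorsal], [+labial].

b, v, p, m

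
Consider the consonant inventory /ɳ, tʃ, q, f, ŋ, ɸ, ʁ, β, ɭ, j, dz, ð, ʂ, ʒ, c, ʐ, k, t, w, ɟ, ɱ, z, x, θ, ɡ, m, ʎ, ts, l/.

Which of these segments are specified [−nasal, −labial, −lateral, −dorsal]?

Checking each segment against [−nasal], [−labial], [−lateral], [−dorsal]: /tʃ/ (voiceless postalveolar affricate), /dz/ (voiced alveolar affricate), /ð/ (voiced dental fricative), /ʂ/ (voiceless retroflex fricative), /ʒ/ (voiced postalveolar fricative), /ʐ/ (voiced retroflex fricative), among others, satisfy every feature; every other segment in the inventory fails at least one.

tʃ, dz, ð, ʂ, ʒ, ʐ, t, z, θ, ts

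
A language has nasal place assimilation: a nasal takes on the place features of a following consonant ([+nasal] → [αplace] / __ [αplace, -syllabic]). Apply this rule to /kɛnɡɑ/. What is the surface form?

/n/ sits before the [+dorsal] consonant /ɡ/, so it takes on [+dorsal] and surfaces as /ŋ/. The rest of the form is unaffected: [kɛŋɡɑ].

[kɛŋɡɑ]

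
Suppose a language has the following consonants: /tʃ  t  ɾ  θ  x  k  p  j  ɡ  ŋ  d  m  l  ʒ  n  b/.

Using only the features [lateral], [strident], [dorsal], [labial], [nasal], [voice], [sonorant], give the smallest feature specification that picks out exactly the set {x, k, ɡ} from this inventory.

/x, k, ɡ/ are all [−sonorant], [+dorsal], and no other segment in the inventory matches both values. Dropping any one of them over-generates: [+dorsal] alone would also admit /j, ŋ/; [−sonorant] alone would also admit /tʃ, t, θ, p, …/. No other single listed feature picks out exactly this set either, so fewer than two features will not do.

[−sonorant, +dorsal]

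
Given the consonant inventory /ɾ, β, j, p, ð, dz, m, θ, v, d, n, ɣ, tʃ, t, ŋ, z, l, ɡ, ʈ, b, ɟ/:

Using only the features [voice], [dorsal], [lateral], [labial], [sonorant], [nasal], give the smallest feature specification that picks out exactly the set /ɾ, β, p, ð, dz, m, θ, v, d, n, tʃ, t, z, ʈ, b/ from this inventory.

[−lateral, −dorsal]

/ɾ, β, p, ð, dz, m, θ, v, d, n, tʃ, t, z, ʈ, b/ are all [−lateral], [−dorsal], and no other segment in the inventory matches both values. Dropping any one of them over-generates: [−dorsal] alone would also admit /l/; [−lateral] alone would also admit /j, ɣ, ŋ, ɡ, …/. No other single listed feature picks out exactly this set either, so fewer than two features will not do.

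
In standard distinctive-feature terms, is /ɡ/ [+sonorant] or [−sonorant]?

[−sonorant]

/ɡ/ is the voiced velar stop. The feature [sonorant] marks segments produced without turbulent airflow (nasals, liquids, glides, vowels); /ɡ/ lacks this property, so it is [−sonorant].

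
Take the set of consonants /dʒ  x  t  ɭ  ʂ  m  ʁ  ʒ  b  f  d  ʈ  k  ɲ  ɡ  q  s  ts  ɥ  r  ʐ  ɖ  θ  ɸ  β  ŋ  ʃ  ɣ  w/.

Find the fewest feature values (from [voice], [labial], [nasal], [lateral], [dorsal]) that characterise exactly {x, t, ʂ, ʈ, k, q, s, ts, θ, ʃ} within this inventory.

/x, t, ʂ, ʈ, k, q, s, ts, θ, ʃ/ are all [−voice], [−labial], and no other segment in the inventory matches both values. Dropping any one of them over-generates: [−labial] alone would also admit /dʒ, ɭ, ʁ, ʒ, …/; [−voice] alone would also admit /f, ɸ/. No other single listed feature picks out exactly this set either, so fewer than two features will not do.

[−voice, −labial]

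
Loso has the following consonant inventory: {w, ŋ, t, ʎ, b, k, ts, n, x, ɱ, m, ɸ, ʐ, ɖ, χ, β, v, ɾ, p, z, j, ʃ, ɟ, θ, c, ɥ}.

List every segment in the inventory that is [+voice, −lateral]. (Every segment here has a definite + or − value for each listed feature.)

w, ŋ, b, n, ɱ, m, ʐ, ɖ, β, v, ɾ, z, j, ɟ, ɥ

Eliminate segments failing any feature: /t, k, ts, x, ɸ, χ, p, ʃ, θ, c/ are [−voice]; /ʎ/ is [+lateral]. The remaining /w, ŋ, b, n, ɱ, m, ʐ, ɖ, β, v, ɾ, z, j, ɟ, ɥ/ satisfy [+voice], [−lateral].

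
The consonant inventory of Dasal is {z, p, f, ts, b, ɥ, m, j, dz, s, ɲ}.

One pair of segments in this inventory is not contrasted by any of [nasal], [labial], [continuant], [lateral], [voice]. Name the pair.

Both /j/ and /z/ are [−nasal], [−labial], [+continuant], [−lateral], [+voice]. Since the list omits [sonorant], [strident] and [dorsal] — which do distinguish the palatal glide from the voiced alveolar fricative — this pair collapses; all other pairs remain distinct.

j, z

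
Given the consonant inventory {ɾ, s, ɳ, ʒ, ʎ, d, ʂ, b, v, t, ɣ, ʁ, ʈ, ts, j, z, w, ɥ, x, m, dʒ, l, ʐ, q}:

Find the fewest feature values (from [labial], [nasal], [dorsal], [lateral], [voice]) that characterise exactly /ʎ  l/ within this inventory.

The target set is precisely the extension of [+lateral] in this inventory.

[+lateral]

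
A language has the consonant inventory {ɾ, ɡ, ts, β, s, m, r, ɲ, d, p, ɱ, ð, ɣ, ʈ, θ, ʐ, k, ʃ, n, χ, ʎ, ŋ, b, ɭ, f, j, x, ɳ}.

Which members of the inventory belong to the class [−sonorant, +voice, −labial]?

Eliminate segments failing any feature: /ɾ, m, r, ɲ, ɱ, n, ʎ, ŋ, ɭ, j, ɳ/ are [+sonorant]; /ts, s, p, ʈ, θ, k, ʃ, χ, f, x/ are [−voice]; /β, b/ are [+labial]. The remaining /ɡ, d, ð, ɣ, ʐ/ satisfy [−sonorant], [+voice], [−labial].

ɡ, d, ð, ɣ, ʐ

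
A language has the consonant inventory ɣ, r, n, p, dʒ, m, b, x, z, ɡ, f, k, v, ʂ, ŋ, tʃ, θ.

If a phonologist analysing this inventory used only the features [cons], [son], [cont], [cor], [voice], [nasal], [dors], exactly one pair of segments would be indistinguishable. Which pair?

Both /ʂ/ and /θ/ are [+consonantal], [−sonorant], [+continuant], [+coronal], [−voice], [−nasal], [−dorsal]. Since the list omits [strident], [anterior] and [distributed] — which do distinguish the voiceless retroflex fricative from the voiceless dental fricative — this pair collapses; all other pairs remain distinct.

ʂ, θ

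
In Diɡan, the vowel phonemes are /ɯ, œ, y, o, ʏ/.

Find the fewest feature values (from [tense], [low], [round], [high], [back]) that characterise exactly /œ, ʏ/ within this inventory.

[−tense]

Every target segment is [−tense] and no other inventory member is, so one feature is enough.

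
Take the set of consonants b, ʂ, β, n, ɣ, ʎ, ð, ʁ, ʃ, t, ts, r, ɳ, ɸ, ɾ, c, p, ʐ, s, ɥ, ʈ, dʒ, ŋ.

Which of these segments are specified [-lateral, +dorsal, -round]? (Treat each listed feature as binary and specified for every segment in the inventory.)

ɣ, ʁ, c, ŋ

Eliminate segments failing any feature: /b, ʂ, β, n, ð, ʃ, t, ts, r, ɳ, ɸ, ɾ, p, ʐ, s, ʈ, dʒ/ are [-dorsal]; /ʎ/ is [+lateral]; /ɥ/ is [+round]. The remaining /ɣ, ʁ, c, ŋ/ satisfy [-lateral], [+dorsal], [-round].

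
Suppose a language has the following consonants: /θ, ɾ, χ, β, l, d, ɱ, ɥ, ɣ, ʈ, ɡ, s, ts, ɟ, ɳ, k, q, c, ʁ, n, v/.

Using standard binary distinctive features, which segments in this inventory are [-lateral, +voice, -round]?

ɾ, β, d, ɱ, ɣ, ɡ, ɟ, ɳ, ʁ, n, v

Eliminate segments failing any feature: /θ, χ, ʈ, s, ts, k, q, c/ are [-voice]; /l/ is [+lateral]; /ɥ/ is [+round]. The remaining /ɾ, β, d, ɱ, ɣ, ɡ, ɟ, ɳ, ʁ, n, v/ satisfy [-lateral], [+voice], [-round].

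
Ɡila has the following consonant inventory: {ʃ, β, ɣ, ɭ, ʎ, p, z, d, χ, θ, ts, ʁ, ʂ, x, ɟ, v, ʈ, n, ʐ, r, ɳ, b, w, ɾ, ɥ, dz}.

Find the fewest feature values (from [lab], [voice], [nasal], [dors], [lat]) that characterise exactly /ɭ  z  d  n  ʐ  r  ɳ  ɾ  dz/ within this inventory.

[+voice, -lab, -dors]

The class [+voice], [-labial], [-dorsal] has exactly /ɭ, z, d, n, ʐ, r, ɳ, ɾ, dz/ as its extension in this inventory. No smaller conjunction from the listed features achieves this: [-labial, -dorsal] alone would also admit /ʃ, θ, ts, ʂ, …/; [+voice, -dorsal] alone would also admit /β, v, b/; [+voice, -labial] alone would also admit /ɣ, ʎ, ʁ, ɟ/; and checking the remaining two-feature bundles turns up none with this extension.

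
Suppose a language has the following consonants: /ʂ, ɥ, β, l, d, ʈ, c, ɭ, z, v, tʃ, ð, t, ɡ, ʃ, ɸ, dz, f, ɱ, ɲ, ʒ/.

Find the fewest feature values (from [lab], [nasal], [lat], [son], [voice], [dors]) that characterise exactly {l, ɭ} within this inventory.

[+lat]

The target set is precisely the extension of [+lateral] in this inventory.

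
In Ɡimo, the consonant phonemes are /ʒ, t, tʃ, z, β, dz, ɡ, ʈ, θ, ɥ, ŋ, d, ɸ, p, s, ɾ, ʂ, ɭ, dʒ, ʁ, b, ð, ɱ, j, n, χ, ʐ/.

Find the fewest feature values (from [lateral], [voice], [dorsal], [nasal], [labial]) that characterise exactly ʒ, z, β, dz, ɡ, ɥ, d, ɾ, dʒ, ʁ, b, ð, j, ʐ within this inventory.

[+voice, -nasal, -lateral]

Every target segment is [+voice], [-nasal], [-lateral]; each remaining inventory member fails at least one of these. Each conjunct is needed — [-nasal, -lateral] alone would also admit /t, tʃ, ʈ, θ, …/; [+voice, -lateral] alone would also admit /ŋ, ɱ, n/; [+voice, -nasal] alone would also admit /ɭ/ — and no other combination of two listed features has exactly this extension, so three is the minimum.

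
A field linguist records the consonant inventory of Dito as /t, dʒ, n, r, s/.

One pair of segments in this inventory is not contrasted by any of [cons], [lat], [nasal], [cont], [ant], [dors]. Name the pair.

r, s

On the given features, /r/ and /s/ have an identical profile: [+consonantal], [−lateral], [−nasal], [+continuant], [+anterior], [−dorsal]. No other two segments in the inventory coincide on all 6 features. (They do differ in [sonorant], [voice] and [strident], which are not among the given features.)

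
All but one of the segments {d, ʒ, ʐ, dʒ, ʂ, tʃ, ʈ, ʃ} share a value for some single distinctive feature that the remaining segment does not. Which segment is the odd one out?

d

/ʂ, ʒ, ʈ, tʃ, dʒ, ʐ, ʃ/ are all [−anterior], but /d/ (voiced alveolar stop) is [+anterior]. No other single segment can be removed to leave a set sharing one feature value that the removed segment lacks, so /d/ is the odd one out.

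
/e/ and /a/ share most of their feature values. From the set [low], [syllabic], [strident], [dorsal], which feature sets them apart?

The two segments share [+syllabic], [-strident], [+dorsal]. The only feature from the list on which they differ: /e/ is [-low] while /a/ is [+low].

[low]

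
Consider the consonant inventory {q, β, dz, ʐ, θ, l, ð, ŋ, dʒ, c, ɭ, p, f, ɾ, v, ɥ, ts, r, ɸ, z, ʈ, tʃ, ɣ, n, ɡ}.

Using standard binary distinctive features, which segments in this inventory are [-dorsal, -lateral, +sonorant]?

ɾ, r, n

Checking each segment against [-dorsal], [-lateral], [+sonorant]: /ɾ/ (alveolar tap), /r/ (alveolar trill), /n/ (alveolar nasal) satisfy every feature; every other segment in the inventory fails at least one.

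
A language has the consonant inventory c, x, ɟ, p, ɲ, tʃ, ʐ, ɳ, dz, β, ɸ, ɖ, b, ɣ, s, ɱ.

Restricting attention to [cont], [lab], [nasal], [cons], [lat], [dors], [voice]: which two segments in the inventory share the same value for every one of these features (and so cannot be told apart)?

dz, ɖ

On the given features, /dz/ and /ɖ/ have an identical profile: [−continuant], [−labial], [−nasal], [+consonantal], [−lateral], [−dorsal], [+voice]. No other two segments in the inventory coincide on all 7 features. (They do differ in [strident], [delayed release] and [anterior], which are not among the given features.)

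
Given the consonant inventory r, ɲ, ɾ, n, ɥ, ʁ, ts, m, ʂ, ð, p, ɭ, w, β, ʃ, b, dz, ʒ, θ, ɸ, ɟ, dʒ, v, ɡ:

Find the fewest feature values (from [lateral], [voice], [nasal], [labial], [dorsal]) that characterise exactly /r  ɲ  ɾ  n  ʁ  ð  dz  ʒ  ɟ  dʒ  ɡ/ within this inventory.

/r, ɲ, ɾ, n, ʁ, ð, dz, ʒ, ɟ, dʒ, ɡ/ are all [+voice], [−lateral], [−labial], and no other segment in the inventory matches all three values. Dropping any one of them over-generates: [−lateral, −labial] alone would also admit /ts, ʂ, ʃ, θ/; [+voice, −labial] alone would also admit /ɭ/; [+voice, −lateral] alone would also admit /ɥ, m, w, β, …/. No other combination of two listed features picks out exactly this set either, so fewer than three features will not do.

[+voice, −lateral, −labial]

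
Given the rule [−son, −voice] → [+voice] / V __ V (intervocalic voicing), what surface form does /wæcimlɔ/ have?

Only /c/ occurs between two vowels (/æ/ __ /i/) and matches the structural description. It is a voiceless palatal stop, so [−son, −voice] holds; changing it to [+voice] with all other features held fixed yields /ɟ/ (voiced palatal stop). No other segment meets both the structural description and the environment, so the output is [wæɟimlɔ].

[wæɟimlɔ]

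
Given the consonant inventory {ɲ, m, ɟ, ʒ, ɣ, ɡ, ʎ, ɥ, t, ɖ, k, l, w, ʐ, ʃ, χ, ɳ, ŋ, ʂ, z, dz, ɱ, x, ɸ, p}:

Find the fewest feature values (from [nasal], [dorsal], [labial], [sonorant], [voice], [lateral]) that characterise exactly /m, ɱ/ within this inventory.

[+nasal, +labial]

Every target segment is [+nasal], [+labial]; each remaining inventory member fails at least one of these. Each conjunct is needed — [+labial] alone would also admit /ɥ, w, ɸ, p/; [+nasal] alone would also admit /ɲ, ɳ, ŋ/ — and no other single listed feature has exactly this extension, so two is the minimum.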